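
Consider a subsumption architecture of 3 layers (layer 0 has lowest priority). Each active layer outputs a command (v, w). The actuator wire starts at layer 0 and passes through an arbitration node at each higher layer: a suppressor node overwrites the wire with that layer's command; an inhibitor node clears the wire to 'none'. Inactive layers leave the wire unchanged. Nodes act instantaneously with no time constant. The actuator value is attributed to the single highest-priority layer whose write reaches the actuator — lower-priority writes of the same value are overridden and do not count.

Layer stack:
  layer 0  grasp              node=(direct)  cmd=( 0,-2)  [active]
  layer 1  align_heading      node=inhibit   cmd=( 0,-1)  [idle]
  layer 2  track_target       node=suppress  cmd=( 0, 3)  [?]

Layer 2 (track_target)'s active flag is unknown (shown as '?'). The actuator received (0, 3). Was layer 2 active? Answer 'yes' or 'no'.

yes

If layer 2 is active=yes:
  actuator would be (0, 3)
If layer 2 is active=no:
  actuator would be (0, -2)
Observed (0, 3), so layer 2 was active.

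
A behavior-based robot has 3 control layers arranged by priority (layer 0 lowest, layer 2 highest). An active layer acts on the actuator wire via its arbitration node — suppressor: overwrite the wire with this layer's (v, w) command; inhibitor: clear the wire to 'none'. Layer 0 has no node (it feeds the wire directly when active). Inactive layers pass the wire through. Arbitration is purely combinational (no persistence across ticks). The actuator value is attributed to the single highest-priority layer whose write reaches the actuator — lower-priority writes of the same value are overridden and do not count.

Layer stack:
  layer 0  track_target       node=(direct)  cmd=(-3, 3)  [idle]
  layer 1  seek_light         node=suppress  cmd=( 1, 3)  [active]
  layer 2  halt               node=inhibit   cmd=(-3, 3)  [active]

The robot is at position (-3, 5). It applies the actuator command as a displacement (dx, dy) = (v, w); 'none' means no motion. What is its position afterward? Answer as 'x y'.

[0] track_target off; wire := none
[1] seek_light on (suppress); wire := (1, 3)
[2] halt on (inhibit); wire := none
output none
position: (-3, 5) + none = (-3, 5)

-3 5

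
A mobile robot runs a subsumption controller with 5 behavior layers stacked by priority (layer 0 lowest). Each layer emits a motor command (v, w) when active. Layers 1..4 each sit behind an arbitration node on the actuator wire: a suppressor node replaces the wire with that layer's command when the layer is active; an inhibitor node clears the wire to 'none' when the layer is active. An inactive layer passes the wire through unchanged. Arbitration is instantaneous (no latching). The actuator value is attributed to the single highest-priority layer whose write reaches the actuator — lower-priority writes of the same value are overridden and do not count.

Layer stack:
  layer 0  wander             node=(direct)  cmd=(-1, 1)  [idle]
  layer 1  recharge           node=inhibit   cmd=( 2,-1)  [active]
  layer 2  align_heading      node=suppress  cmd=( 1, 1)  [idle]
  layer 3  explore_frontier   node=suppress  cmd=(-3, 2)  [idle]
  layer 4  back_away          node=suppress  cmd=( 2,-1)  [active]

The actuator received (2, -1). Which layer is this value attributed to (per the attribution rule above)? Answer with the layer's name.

[0] wander off; wire := none
[1] recharge on (inhibit); wire := none
[2] align_heading off; pass none
[3] explore_frontier off; pass none
[4] back_away on (suppress); wire := (2, -1)
output (2, -1)
last writer: layer 4 = back_away

back_away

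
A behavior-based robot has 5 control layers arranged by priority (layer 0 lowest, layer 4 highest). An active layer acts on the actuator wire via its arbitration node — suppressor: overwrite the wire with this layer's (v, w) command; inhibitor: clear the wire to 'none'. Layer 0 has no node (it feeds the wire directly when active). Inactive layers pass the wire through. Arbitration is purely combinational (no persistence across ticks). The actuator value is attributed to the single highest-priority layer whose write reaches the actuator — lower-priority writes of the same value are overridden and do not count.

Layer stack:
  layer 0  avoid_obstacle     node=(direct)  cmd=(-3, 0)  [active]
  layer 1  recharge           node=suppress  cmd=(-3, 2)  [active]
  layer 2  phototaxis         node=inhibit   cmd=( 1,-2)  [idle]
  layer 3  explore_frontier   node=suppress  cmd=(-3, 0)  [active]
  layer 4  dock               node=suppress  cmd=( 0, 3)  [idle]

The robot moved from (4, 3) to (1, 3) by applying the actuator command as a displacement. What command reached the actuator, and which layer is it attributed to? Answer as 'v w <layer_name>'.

-3 0 explore_frontier

displacement = (1, 3) − (4, 3) = (-3, 0)
[0] avoid_obstacle on; wire := (-3, 0)
[1] recharge on (suppress); wire := (-3, 2)
[2] phototaxis off; pass (-3, 2)
[3] explore_frontier on (suppress); wire := (-3, 0)
[4] dock off; pass (-3, 0)
output (-3, 0) — from layer 3 (explore_frontier)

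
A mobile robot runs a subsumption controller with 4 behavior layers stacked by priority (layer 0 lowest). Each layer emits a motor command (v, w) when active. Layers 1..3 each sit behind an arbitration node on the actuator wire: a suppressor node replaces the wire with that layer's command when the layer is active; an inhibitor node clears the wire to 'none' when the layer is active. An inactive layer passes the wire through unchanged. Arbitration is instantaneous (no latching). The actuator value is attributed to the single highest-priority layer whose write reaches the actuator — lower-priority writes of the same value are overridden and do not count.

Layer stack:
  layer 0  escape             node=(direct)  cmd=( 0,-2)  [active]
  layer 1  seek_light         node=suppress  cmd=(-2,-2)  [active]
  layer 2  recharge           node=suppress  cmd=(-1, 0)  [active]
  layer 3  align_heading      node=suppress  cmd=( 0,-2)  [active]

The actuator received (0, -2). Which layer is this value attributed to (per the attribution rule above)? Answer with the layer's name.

[0] escape on; wire := (0, -2)
[1] seek_light on (suppress); wire := (-2, -2)
[2] recharge on (suppress); wire := (-1, 0)
[3] align_heading on (suppress); wire := (0, -2)
output (0, -2)
last writer: layer 3 = align_heading

align_heading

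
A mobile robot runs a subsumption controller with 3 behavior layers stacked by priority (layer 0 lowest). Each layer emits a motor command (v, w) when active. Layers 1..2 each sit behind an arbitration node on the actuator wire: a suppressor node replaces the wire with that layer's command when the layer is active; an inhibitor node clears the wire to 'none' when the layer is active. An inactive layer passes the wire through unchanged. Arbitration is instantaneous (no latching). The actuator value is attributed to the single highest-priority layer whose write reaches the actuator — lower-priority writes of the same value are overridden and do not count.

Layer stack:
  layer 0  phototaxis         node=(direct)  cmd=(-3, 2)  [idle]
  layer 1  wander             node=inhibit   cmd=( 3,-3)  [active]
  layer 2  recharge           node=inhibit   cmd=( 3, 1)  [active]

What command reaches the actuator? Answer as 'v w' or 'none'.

none

L0 phototaxis: idle → wire = none
L1 wander: active, inhibitor → wire = none
L2 recharge: active, inhibitor → wire = none
actuator = none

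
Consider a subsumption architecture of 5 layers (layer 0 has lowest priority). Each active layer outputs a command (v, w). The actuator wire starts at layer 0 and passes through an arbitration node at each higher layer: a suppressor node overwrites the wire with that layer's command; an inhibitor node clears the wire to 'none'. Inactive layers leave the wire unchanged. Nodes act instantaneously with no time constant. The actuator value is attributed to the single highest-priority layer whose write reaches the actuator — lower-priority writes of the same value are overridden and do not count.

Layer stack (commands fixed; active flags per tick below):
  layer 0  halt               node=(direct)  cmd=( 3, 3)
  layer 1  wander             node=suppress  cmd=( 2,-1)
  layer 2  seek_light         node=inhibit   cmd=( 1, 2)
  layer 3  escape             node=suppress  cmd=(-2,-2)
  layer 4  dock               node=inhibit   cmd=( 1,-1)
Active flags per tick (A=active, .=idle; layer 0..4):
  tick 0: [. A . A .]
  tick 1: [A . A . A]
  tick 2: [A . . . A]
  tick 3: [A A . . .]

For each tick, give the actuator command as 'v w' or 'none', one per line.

-2 -2
none
none
2 -1

tick 0:
  [0] halt off; wire := none
  [1] wander on (suppress); wire := (2, -1)
  [2] seek_light off; pass (2, -1)
  [3] escape on (suppress); wire := (-2, -2)
  [4] dock off; pass (-2, -2)
  output (-2, -2)
tick 1:
  [0] halt on; wire := (3, 3)
  [1] wander off; pass (3, 3)
  [2] seek_light on (inhibit); wire := none
  [3] escape off; pass none
  [4] dock on (inhibit); wire := none
  output none
tick 2:
  [0] halt on; wire := (3, 3)
  [1] wander off; pass (3, 3)
  [2] seek_light off; pass (3, 3)
  [3] escape off; pass (3, 3)
  [4] dock on (inhibit); wire := none
  output none
tick 3:
  [0] halt on; wire := (3, 3)
  [1] wander on (suppress); wire := (2, -1)
  [2] seek_light off; pass (2, -1)
  [3] escape off; pass (2, -1)
  [4] dock off; pass (2, -1)
  output (2, -1)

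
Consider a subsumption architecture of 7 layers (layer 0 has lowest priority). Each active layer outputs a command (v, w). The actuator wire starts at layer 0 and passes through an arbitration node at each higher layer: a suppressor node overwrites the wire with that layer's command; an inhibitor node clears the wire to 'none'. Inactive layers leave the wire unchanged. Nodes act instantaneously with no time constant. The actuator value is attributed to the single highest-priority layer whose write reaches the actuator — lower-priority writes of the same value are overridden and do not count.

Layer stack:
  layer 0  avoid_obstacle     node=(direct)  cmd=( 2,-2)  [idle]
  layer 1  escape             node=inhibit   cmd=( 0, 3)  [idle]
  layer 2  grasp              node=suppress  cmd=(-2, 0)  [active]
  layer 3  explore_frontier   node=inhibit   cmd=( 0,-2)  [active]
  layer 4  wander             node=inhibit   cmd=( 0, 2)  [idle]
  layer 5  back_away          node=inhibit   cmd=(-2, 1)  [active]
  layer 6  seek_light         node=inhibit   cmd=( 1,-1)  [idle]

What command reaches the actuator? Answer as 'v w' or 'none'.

layer 0 (avoid_obstacle) idle — none
layer 1 (escape) idle — unchanged: none
layer 2 (grasp) active — suppresses: (-2, 0)
layer 3 (explore_frontier) active — inhibits: none
layer 4 (wander) idle — unchanged: none
layer 5 (back_away) active — inhibits: none
layer 6 (seek_light) idle — unchanged: none
→ actuator none

none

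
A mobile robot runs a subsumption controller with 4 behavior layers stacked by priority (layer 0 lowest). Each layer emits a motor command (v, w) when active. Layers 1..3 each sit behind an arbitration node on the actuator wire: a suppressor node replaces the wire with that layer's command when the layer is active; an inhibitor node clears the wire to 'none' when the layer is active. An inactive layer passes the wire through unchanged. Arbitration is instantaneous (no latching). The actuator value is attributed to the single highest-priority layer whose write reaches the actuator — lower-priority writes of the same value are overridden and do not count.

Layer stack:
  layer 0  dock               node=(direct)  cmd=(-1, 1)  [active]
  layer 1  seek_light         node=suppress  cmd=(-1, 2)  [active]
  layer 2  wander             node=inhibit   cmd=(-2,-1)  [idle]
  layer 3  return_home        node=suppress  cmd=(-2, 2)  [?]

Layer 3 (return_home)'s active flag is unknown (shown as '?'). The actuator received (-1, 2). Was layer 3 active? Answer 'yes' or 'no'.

no

If layer 3 is active=yes:
  actuator would be (-2, 2)
If layer 3 is active=no:
  actuator would be (-1, 2)
Observed (-1, 2), so layer 3 was idle.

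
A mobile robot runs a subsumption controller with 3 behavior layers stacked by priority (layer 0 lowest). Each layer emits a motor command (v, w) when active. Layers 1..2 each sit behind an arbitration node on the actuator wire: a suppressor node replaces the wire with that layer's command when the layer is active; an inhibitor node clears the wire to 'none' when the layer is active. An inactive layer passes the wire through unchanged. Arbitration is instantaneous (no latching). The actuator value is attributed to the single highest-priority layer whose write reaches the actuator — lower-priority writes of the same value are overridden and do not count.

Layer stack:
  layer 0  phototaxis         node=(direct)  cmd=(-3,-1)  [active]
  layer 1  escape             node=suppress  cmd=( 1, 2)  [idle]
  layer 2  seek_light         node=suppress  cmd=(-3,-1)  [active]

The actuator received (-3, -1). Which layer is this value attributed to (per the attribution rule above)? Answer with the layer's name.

[0] phototaxis on; wire := (-3, -1)
[1] escape off; pass (-3, -1)
[2] seek_light on (suppress); wire := (-3, -1)
output (-3, -1)
last writer: layer 2 = seek_light

seek_light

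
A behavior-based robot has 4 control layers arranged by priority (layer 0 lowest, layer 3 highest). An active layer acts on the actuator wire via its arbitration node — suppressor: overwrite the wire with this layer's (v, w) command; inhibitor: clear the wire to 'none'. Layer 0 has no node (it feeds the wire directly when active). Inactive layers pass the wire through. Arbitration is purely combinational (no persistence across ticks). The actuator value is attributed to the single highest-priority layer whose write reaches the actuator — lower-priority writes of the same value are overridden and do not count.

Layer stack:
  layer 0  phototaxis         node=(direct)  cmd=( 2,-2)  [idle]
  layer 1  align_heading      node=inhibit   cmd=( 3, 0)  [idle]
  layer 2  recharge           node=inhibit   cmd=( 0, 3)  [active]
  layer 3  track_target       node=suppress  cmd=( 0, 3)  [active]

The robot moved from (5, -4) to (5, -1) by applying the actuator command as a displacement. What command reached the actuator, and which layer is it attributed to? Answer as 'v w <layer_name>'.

displacement = (5, -1) − (5, -4) = (0, 3)
L0 phototaxis: idle → wire = none
L1 align_heading: idle → wire stays none
L2 recharge: active, inhibitor → wire = none
L3 track_target: active, suppressor → wire = (0, 3)
actuator = (0, 3) — from layer 3 (track_target)

0 3 track_target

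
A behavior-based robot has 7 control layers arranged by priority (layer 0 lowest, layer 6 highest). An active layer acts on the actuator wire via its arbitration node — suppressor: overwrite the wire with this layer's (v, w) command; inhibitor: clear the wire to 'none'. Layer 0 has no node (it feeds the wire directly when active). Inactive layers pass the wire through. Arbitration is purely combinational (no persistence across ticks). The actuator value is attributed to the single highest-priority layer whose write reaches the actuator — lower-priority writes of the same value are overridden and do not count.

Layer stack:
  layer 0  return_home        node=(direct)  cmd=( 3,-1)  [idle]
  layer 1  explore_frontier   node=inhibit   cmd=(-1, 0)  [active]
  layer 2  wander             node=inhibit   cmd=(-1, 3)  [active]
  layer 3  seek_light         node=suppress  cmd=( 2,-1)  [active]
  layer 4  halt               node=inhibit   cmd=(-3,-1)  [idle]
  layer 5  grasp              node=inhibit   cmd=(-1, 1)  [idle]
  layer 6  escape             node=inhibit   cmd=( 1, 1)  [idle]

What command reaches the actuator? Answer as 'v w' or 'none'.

2 -1

layer 0 (return_home) idle — none
layer 1 (explore_frontier) active — inhibits: none
layer 2 (wander) active — inhibits: none
layer 3 (seek_light) active — suppresses: (2, -1)
layer 4 (halt) idle — unchanged: (2, -1)
layer 5 (grasp) idle — unchanged: (2, -1)
layer 6 (escape) idle — unchanged: (2, -1)
→ actuator (2, -1)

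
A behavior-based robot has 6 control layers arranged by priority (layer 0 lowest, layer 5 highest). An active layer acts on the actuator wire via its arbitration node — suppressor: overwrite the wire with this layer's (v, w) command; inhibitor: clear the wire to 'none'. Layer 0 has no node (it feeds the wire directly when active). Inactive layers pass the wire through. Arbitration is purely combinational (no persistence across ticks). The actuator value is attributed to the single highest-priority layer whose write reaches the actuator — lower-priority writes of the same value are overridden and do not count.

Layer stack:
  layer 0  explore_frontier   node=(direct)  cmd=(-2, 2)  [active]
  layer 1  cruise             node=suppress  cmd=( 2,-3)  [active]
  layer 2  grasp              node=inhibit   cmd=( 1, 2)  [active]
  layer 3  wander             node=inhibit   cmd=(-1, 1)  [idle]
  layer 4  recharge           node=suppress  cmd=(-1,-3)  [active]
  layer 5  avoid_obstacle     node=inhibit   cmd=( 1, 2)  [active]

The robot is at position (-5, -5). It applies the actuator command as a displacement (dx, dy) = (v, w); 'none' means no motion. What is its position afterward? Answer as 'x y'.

-5 -5

L0 explore_frontier: active, feeds wire = (-2, 2)
L1 cruise: active, suppressor → wire = (2, -3)
L2 grasp: active, inhibitor → wire = none
L3 wander: idle → wire stays none
L4 recharge: active, suppressor → wire = (-1, -3)
L5 avoid_obstacle: active, inhibitor → wire = none
actuator = none
position: (-5, -5) + none = (-5, -5)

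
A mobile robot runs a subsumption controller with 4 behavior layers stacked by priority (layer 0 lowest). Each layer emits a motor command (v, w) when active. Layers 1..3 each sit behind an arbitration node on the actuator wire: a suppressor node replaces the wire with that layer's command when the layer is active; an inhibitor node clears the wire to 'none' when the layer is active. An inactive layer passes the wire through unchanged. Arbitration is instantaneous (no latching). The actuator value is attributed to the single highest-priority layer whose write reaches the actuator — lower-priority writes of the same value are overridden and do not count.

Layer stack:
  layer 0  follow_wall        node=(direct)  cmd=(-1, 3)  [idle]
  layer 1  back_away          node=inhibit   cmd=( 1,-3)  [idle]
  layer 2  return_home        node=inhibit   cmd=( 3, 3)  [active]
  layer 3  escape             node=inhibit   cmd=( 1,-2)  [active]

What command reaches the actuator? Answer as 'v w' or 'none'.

L0 follow_wall: idle → wire = none
L1 back_away: idle → wire stays none
L2 return_home: active, inhibitor → wire = none
L3 escape: active, inhibitor → wire = none
actuator = none

none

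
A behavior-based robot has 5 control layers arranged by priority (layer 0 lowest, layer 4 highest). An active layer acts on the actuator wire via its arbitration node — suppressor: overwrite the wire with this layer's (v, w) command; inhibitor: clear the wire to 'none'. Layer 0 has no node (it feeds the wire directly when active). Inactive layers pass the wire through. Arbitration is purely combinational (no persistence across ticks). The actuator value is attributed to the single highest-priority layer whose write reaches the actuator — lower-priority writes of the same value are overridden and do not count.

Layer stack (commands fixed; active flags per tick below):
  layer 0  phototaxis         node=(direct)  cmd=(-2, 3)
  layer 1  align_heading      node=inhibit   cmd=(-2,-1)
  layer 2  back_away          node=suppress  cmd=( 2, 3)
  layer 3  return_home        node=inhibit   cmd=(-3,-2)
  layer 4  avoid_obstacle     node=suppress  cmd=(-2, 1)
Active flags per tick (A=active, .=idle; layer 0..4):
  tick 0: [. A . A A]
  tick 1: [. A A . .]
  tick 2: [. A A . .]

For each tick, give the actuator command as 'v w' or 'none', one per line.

-2 1
2 3
2 3

tick 0:
  layer 0 (phototaxis) idle — none
  layer 1 (align_heading) active — inhibits: none
  layer 2 (back_away) idle — unchanged: none
  layer 3 (return_home) active — inhibits: none
  layer 4 (avoid_obstacle) active — suppresses: (-2, 1)
  → actuator (-2, 1)
tick 1:
  layer 0 (phototaxis) idle — none
  layer 1 (align_heading) active — inhibits: none
  layer 2 (back_away) active — suppresses: (2, 3)
  layer 3 (return_home) idle — unchanged: (2, 3)
  layer 4 (avoid_obstacle) idle — unchanged: (2, 3)
  → actuator (2, 3)
tick 2:
  layer 0 (phototaxis) idle — none
  layer 1 (align_heading) active — inhibits: none
  layer 2 (back_away) active — suppresses: (2, 3)
  layer 3 (return_home) idle — unchanged: (2, 3)
  layer 4 (avoid_obstacle) idle — unchanged: (2, 3)
  → actuator (2, 3)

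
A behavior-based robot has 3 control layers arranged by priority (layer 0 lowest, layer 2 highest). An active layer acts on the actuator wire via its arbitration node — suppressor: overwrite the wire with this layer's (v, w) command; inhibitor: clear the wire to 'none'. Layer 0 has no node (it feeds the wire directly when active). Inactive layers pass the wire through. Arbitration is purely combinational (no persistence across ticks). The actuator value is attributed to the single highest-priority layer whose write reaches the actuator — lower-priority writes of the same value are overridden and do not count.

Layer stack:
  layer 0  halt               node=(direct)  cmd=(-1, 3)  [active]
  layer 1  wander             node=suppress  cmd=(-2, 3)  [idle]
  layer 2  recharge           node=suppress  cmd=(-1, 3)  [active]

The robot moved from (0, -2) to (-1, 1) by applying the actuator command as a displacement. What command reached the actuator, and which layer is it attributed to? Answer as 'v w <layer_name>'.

displacement = (-1, 1) − (0, -2) = (-1, 3)
L0 halt: active, feeds wire = (-1, 3)
L1 wander: idle → wire stays (-1, 3)
L2 recharge: active, suppressor → wire = (-1, 3)
actuator = (-1, 3) — from layer 2 (recharge)

-1 3 recharge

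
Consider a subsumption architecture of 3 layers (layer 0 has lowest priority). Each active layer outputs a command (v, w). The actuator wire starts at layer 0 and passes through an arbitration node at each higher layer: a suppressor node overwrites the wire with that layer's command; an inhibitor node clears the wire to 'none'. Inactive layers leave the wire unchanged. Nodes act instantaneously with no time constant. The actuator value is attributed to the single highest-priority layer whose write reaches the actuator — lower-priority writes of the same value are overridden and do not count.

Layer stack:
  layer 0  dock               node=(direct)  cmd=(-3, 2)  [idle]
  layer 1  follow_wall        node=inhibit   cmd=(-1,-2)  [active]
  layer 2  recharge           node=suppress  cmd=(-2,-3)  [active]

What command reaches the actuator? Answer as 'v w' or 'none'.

[0] dock off; wire := none
[1] follow_wall on (inhibit); wire := none
[2] recharge on (suppress); wire := (-2, -3)
output (-2, -3)

-2 -3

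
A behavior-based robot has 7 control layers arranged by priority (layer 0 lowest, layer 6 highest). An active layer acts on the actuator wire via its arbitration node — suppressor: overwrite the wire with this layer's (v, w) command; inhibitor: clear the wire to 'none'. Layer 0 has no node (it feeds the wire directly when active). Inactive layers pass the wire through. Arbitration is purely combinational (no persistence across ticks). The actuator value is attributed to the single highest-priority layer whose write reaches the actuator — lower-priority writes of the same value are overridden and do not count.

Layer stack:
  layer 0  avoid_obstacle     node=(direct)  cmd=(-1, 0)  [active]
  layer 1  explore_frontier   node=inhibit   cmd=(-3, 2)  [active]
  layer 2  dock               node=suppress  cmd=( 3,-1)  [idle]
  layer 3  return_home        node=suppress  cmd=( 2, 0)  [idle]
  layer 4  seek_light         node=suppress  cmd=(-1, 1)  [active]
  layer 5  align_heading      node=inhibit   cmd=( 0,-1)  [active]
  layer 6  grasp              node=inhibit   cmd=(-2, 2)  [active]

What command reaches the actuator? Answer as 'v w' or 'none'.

none

L0 avoid_obstacle: active, feeds wire = (-1, 0)
L1 explore_frontier: active, inhibitor → wire = none
L2 dock: idle → wire stays none
L3 return_home: idle → wire stays none
L4 seek_light: active, suppressor → wire = (-1, 1)
L5 align_heading: active, inhibitor → wire = none
L6 grasp: active, inhibitor → wire = none
actuator = none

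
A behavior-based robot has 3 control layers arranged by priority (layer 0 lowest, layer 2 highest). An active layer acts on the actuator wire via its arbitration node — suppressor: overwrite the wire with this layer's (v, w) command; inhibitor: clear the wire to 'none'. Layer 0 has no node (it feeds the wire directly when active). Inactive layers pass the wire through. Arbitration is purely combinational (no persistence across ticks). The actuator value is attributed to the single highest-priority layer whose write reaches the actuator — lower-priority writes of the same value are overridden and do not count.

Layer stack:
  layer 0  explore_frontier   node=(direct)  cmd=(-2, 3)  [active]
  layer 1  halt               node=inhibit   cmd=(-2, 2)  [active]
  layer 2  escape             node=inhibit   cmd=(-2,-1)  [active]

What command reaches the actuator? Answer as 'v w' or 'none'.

none

[0] explore_frontier on; wire := (-2, 3)
[1] halt on (inhibit); wire := none
[2] escape on (inhibit); wire := none
output none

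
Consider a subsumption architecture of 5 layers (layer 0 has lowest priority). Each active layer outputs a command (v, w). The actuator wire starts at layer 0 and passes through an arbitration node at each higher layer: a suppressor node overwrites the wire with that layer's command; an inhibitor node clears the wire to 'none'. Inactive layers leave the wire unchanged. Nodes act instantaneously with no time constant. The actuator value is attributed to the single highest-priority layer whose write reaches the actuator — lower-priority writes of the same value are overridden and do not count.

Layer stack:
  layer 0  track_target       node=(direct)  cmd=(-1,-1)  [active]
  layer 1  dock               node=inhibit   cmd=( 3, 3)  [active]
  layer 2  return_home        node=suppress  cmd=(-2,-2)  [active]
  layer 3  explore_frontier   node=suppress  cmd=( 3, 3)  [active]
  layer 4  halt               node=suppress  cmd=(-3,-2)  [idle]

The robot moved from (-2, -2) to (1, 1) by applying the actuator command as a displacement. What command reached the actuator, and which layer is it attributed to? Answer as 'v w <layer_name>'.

displacement = (1, 1) − (-2, -2) = (3, 3)
layer 0 (track_target) active — direct: (-1, -1)
layer 1 (dock) active — inhibits: none
layer 2 (return_home) active — suppresses: (-2, -2)
layer 3 (explore_frontier) active — suppresses: (3, 3)
layer 4 (halt) idle — unchanged: (3, 3)
→ actuator (3, 3) — from layer 3 (explore_frontier)

3 3 explore_frontier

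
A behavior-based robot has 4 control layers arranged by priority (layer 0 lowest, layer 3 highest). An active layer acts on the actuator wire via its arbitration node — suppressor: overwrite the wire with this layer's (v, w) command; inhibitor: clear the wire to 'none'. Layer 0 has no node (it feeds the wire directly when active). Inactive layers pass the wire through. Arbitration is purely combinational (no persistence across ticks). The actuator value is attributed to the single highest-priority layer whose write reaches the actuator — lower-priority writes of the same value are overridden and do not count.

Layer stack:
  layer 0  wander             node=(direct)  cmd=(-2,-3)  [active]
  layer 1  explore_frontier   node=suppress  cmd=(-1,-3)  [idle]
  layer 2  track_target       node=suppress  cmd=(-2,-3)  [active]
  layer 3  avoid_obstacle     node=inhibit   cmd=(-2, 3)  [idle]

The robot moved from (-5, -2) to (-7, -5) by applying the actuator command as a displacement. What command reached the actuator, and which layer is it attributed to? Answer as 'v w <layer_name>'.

-2 -3 track_target

displacement = (-7, -5) − (-5, -2) = (-2, -3)
layer 0 (wander) active — direct: (-2, -3)
layer 1 (explore_frontier) idle — unchanged: (-2, -3)
layer 2 (track_target) active — suppresses: (-2, -3)
layer 3 (avoid_obstacle) idle — unchanged: (-2, -3)
→ actuator (-2, -3) — from layer 2 (track_target)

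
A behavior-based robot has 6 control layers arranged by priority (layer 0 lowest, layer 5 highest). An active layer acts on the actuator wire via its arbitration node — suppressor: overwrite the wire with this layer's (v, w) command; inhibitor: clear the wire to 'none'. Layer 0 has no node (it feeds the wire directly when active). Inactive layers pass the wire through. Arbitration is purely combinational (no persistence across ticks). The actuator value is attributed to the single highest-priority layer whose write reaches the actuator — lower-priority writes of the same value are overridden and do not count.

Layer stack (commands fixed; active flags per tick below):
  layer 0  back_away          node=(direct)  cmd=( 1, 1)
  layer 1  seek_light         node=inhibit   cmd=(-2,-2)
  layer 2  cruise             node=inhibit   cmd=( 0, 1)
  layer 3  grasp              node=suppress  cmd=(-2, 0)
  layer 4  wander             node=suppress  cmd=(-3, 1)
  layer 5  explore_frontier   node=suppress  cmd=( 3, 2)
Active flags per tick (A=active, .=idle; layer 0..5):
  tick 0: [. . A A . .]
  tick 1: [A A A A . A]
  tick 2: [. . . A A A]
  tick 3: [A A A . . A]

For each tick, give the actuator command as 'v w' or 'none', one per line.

tick 0:
  L0 back_away: idle → wire = none
  L1 seek_light: idle → wire stays none
  L2 cruise: active, inhibitor → wire = none
  L3 grasp: active, suppressor → wire = (-2, 0)
  L4 wander: idle → wire stays (-2, 0)
  L5 explore_frontier: idle → wire stays (-2, 0)
  actuator = (-2, 0)
tick 1:
  L0 back_away: active, feeds wire = (1, 1)
  L1 seek_light: active, inhibitor → wire = none
  L2 cruise: active, inhibitor → wire = none
  L3 grasp: active, suppressor → wire = (-2, 0)
  L4 wander: idle → wire stays (-2, 0)
  L5 explore_frontier: active, suppressor → wire = (3, 2)
  actuator = (3, 2)
tick 2:
  L0 back_away: idle → wire = none
  L1 seek_light: idle → wire stays none
  L2 cruise: idle → wire stays none
  L3 grasp: active, suppressor → wire = (-2, 0)
  L4 wander: active, suppressor → wire = (-3, 1)
  L5 explore_frontier: active, suppressor → wire = (3, 2)
  actuator = (3, 2)
tick 3:
  L0 back_away: active, feeds wire = (1, 1)
  L1 seek_light: active, inhibitor → wire = none
  L2 cruise: active, inhibitor → wire = none
  L3 grasp: idle → wire stays none
  L4 wander: idle → wire stays none
  L5 explore_frontier: active, suppressor → wire = (3, 2)
  actuator = (3, 2)

-2 0
3 2
3 2
3 2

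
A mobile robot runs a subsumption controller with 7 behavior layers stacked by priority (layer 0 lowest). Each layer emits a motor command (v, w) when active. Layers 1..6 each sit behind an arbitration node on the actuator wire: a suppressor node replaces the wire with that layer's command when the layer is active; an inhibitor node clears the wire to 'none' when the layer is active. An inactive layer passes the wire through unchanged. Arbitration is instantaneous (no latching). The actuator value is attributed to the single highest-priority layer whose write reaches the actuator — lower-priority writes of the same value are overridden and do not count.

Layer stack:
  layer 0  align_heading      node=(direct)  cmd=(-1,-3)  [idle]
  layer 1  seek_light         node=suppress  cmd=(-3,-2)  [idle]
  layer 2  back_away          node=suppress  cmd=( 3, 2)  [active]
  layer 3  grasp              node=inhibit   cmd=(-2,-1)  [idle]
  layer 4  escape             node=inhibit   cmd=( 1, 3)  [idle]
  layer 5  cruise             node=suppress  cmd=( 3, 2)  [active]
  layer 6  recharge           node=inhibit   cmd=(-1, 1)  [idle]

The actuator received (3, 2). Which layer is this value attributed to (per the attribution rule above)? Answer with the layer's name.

L0 align_heading: idle → wire = none
L1 seek_light: idle → wire stays none
L2 back_away: active, suppressor → wire = (3, 2)
L3 grasp: idle → wire stays (3, 2)
L4 escape: idle → wire stays (3, 2)
L5 cruise: active, suppressor → wire = (3, 2)
L6 recharge: idle → wire stays (3, 2)
actuator = (3, 2)
last writer: layer 5 = cruise

cruise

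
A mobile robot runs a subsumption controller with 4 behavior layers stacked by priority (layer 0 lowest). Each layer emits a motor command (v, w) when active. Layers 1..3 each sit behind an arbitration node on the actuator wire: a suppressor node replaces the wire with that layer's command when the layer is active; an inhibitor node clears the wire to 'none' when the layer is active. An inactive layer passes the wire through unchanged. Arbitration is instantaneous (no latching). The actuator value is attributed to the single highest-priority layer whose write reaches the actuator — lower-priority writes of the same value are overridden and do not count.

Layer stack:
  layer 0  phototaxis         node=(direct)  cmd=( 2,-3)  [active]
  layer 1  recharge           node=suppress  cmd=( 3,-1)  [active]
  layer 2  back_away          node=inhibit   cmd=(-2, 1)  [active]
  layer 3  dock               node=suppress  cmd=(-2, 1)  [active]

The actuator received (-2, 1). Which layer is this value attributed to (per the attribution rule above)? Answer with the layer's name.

dock

L0 phototaxis: active, feeds wire = (2, -3)
L1 recharge: active, suppressor → wire = (3, -1)
L2 back_away: active, inhibitor → wire = none
L3 dock: active, suppressor → wire = (-2, 1)
actuator = (-2, 1)
last writer: layer 3 = dock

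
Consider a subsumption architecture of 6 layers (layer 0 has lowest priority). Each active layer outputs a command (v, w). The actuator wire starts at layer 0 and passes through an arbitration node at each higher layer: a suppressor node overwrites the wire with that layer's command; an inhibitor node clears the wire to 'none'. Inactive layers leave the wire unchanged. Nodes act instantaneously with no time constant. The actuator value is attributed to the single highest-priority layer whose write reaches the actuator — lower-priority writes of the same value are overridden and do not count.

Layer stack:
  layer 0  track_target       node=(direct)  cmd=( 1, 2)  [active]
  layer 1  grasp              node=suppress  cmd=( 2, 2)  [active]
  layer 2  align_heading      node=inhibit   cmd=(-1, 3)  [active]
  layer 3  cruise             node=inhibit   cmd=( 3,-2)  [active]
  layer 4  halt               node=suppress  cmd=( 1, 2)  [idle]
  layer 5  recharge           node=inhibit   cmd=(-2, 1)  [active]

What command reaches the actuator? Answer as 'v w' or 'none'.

none

layer 0 (track_target) active — direct: (1, 2)
layer 1 (grasp) active — suppresses: (2, 2)
layer 2 (align_heading) active — inhibits: none
layer 3 (cruise) active — inhibits: none
layer 4 (halt) idle — unchanged: none
layer 5 (recharge) active — inhibits: none
→ actuator none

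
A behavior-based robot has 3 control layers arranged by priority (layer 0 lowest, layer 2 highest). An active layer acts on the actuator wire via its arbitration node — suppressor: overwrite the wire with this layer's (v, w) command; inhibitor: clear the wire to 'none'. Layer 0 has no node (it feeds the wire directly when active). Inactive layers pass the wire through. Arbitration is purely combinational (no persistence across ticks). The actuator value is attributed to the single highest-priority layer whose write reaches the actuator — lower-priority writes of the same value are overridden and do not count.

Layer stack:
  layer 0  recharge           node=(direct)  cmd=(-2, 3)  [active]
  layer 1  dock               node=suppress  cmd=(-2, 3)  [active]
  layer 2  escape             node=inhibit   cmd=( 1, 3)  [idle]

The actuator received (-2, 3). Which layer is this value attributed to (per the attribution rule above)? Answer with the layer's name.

L0 recharge: active, feeds wire = (-2, 3)
L1 dock: active, suppressor → wire = (-2, 3)
L2 escape: idle → wire stays (-2, 3)
actuator = (-2, 3)
last writer: layer 1 = dock

dock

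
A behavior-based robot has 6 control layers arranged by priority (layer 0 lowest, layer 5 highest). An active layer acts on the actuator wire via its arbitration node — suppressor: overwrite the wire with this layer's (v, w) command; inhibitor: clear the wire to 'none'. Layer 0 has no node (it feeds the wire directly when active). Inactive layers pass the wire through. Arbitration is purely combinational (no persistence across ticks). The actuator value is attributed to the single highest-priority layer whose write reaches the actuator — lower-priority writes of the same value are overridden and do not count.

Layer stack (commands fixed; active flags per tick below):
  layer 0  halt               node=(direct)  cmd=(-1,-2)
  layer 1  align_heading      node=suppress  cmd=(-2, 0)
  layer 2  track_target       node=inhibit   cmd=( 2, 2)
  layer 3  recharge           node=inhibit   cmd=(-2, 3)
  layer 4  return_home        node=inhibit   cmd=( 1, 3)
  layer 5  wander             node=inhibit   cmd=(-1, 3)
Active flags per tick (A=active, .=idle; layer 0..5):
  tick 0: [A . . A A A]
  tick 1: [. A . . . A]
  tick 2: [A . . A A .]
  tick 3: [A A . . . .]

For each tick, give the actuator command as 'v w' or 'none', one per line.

tick 0:
  L0 halt: active, feeds wire = (-1, -2)
  L1 align_heading: idle → wire stays (-1, -2)
  L2 track_target: idle → wire stays (-1, -2)
  L3 recharge: active, inhibitor → wire = none
  L4 return_home: active, inhibitor → wire = none
  L5 wander: active, inhibitor → wire = none
  actuator = none
tick 1:
  L0 halt: idle → wire = none
  L1 align_heading: active, suppressor → wire = (-2, 0)
  L2 track_target: idle → wire stays (-2, 0)
  L3 recharge: idle → wire stays (-2, 0)
  L4 return_home: idle → wire stays (-2, 0)
  L5 wander: active, inhibitor → wire = none
  actuator = none
tick 2:
  L0 halt: active, feeds wire = (-1, -2)
  L1 align_heading: idle → wire stays (-1, -2)
  L2 track_target: idle → wire stays (-1, -2)
  L3 recharge: active, inhibitor → wire = none
  L4 return_home: active, inhibitor → wire = none
  L5 wander: idle → wire stays none
  actuator = none
tick 3:
  L0 halt: active, feeds wire = (-1, -2)
  L1 align_heading: active, suppressor → wire = (-2, 0)
  L2 track_target: idle → wire stays (-2, 0)
  L3 recharge: idle → wire stays (-2, 0)
  L4 return_home: idle → wire stays (-2, 0)
  L5 wander: idle → wire stays (-2, 0)
  actuator = (-2, 0)

none
none
none
-2 0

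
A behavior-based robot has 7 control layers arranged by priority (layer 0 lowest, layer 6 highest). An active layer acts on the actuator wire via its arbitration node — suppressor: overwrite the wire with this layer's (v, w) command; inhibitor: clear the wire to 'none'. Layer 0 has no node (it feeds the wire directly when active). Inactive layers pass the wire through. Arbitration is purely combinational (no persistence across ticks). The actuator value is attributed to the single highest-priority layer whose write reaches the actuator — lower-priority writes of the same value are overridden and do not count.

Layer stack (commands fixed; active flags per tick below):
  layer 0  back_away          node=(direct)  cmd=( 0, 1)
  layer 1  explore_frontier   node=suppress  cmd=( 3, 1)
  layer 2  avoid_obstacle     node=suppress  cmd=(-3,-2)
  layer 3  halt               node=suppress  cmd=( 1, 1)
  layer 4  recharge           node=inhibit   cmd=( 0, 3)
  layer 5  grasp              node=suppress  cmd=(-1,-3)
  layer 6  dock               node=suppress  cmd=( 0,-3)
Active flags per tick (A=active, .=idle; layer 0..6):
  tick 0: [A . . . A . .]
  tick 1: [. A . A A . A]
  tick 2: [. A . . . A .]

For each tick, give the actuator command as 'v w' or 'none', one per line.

tick 0:
  [0] back_away on; wire := (0, 1)
  [1] explore_frontier off; pass (0, 1)
  [2] avoid_obstacle off; pass (0, 1)
  [3] halt off; pass (0, 1)
  [4] recharge on (inhibit); wire := none
  [5] grasp off; pass none
  [6] dock off; pass none
  output none
tick 1:
  [0] back_away off; wire := none
  [1] explore_frontier on (suppress); wire := (3, 1)
  [2] avoid_obstacle off; pass (3, 1)
  [3] halt on (suppress); wire := (1, 1)
  [4] recharge on (inhibit); wire := none
  [5] grasp off; pass none
  [6] dock on (suppress); wire := (0, -3)
  output (0, -3)
tick 2:
  [0] back_away off; wire := none
  [1] explore_frontier on (suppress); wire := (3, 1)
  [2] avoid_obstacle off; pass (3, 1)
  [3] halt off; pass (3, 1)
  [4] recharge off; pass (3, 1)
  [5] grasp on (suppress); wire := (-1, -3)
  [6] dock off; pass (-1, -3)
  output (-1, -3)

none
0 -3
-1 -3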